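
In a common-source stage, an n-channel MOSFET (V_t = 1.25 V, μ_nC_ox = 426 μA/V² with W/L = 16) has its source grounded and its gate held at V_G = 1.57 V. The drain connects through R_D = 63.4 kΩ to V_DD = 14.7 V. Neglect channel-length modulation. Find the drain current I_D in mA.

I_D = 0.230 mA

V_GS = V_G = 1.57 V, so V_ov = 1.57 − 1.25 = 0.32 V.
k_n = μ_nC_ox · (W/L) = 6.816 mA/V².
Assume saturation: I_D = ½ k_n V_ov² = 0.5 × 6.816 × 0.32² = 0.349 mA, giving V_DS = V_DD − I_D R_D = 14.7 − 0.349 × 63.4 = -7.43 V.
But -7.43 V < V_ov = 0.32 V, so the device is actually in triode.
In triode I_D = k_n[V_ov V_DS − ½ V_DS²] and I_D = (V_DD − V_DS)/R_D. Equating: 216 V_DS² − 139.3 V_DS + 14.7 = 0, giving V_DS = 0.133 V (the root below V_ov).
I_D = (14.7 − 0.133) / 63.4 = 0.23 mA.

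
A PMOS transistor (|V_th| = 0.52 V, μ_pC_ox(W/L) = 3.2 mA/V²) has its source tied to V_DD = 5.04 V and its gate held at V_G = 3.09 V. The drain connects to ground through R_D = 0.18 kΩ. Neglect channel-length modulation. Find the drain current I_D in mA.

I_D = 3.27 mA

V_SG = V_DD − V_G = 5.04 − 3.09 = 1.95 V, so V_ov = 1.95 − 0.52 = 1.43 V.
Assume saturation: I_D = ½ k_p V_ov² = 0.5 × 3.2 × 1.43² = 3.27 mA, giving V_SD = V_DD − I_D R_D = 5.04 − 3.27 × 0.18 = 4.45 V.
V_SD = 4.45 V ≥ V_ov = 1.43 V, confirming saturation.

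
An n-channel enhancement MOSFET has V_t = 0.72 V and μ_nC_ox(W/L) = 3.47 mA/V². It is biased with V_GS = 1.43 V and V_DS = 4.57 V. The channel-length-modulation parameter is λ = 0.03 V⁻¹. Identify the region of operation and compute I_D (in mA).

Saturation; I_D = 0.995 mA

V_ov = V_GS − V_t = 1.43 − 0.72 = 0.71 V.
Since V_DS = 4.57 V ≥ V_ov = 0.71 V, the device is in saturation.
I_D = ½ k_n V_ov² (1 + λ V_DS) = 0.5 × 3.47 × 0.71² × (1 + 0.03 × 4.57) = 0.995 mA.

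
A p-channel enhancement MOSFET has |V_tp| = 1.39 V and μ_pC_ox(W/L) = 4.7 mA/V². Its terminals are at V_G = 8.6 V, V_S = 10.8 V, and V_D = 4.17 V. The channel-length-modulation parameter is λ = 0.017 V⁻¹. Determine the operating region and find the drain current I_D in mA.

V_SG = V_S − V_G = 10.8 − 8.6 = 2.2 V; V_SD = V_S − V_D = 10.8 − 4.17 = 6.63 V.
V_ov = V_SG − |V_tp| = 2.2 − 1.39 = 0.81 V.
Since V_SD = 6.63 V ≥ V_ov = 0.81 V, the device is in saturation.
I_D = ½ k_p V_ov² (1 + λ V_SD) = 0.5 × 4.7 × 0.81² × (1 + 0.017 × 6.63) = 1.72 mA.

Saturation; I_D = 1.72 mA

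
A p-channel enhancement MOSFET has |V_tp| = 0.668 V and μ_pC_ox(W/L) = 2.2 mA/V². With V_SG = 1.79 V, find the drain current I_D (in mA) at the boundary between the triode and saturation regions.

I_D = 1.38 mA

At the boundary V_SD = V_ov = V_SG − |V_tp| = 1.79 − 0.668 = 1.12 V.
I_D = ½ k_p V_ov² = 0.5 × 2.2 × 1.12² = 1.38 mA.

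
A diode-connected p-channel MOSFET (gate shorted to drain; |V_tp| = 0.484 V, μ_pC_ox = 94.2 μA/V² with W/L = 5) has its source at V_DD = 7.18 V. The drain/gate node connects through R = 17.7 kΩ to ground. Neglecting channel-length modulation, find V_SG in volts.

V_SG = 1.64 V

With gate tied to drain, V_SG = V_SD ≥ V_SG − |V_tp|, so the device is in saturation.
k_p = μ_pC_ox · (W/L) = 0.471 mA/V².
KCL at the drain: ½ k_p (V_SG − |V_tp|)² = (V_DD − V_SG)/R.
Let x = V_SG − 0.484. Then 4.17 x² + x − 6.696 = 0, giving x = 1.15 V (positive root), so V_SG = 1.64 V.
I_D = (V_DD − V_SG)/R = (7.18 − 1.64) / 17.7 = 0.313 mA.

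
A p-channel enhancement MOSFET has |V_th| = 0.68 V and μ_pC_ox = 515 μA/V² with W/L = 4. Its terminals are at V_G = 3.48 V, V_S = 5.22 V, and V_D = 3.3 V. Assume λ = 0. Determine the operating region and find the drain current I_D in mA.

Saturation; I_D = 1.16 mA

V_SG = V_S − V_G = 5.22 − 3.48 = 1.74 V; V_SD = V_S − V_D = 5.22 − 3.3 = 1.92 V.
k_p = μ_pC_ox · (W/L) = 2.06 mA/V².
V_ov = V_SG − |V_th| = 1.74 − 0.68 = 1.06 V.
Since V_SD = 1.92 V ≥ V_ov = 1.06 V, the device is in saturation.
I_D = ½ k_p V_ov² = 0.5 × 2.06 × 1.06² = 1.16 mA.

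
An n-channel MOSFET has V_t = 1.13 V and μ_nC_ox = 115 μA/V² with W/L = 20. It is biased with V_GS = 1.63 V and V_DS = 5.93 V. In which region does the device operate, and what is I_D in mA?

k_n = μ_nC_ox · (W/L) = 2.3 mA/V².
V_ov = V_GS − V_t = 1.63 − 1.13 = 0.5 V.
Since V_DS = 5.93 V ≥ V_ov = 0.5 V, the device is in saturation.
I_D = ½ k_n V_ov² = 0.5 × 2.3 × 0.5² = 0.287 mA.

Saturation; I_D = 0.287 mA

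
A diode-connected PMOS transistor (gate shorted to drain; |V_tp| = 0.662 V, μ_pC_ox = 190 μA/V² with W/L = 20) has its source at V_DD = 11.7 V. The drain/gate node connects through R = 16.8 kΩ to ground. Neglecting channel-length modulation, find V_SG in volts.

With gate tied to drain, V_SG = V_SD ≥ V_SG − |V_tp|, so the device is in saturation.
k_p = μ_pC_ox · (W/L) = 3.8 mA/V².
KCL at the drain: ½ k_p (V_SG − |V_tp|)² = (V_DD − V_SG)/R.
Let x = V_SG − 0.662. Then 31.9 x² + x − 11.04 = 0, giving x = 0.573 V (positive root), so V_SG = 1.23 V.
I_D = (V_DD − V_SG)/R = (11.7 − 1.23) / 16.8 = 0.623 mA.

V_SG = 1.23 V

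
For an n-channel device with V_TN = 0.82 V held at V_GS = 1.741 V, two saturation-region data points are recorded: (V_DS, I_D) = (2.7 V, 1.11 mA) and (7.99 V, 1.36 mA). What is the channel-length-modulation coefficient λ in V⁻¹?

With V_GS fixed, I_D ∝ (1 + λ V_DS) in saturation, so I_D2/I_D1 = (1 + λ V_DS2)/(1 + λ V_DS1).
1.36/1.11 = 1.225 = (1 + 7.99 λ)/(1 + 2.7 λ).
Solving: λ (I_D1 V_DS2 − I_D2 V_DS1) = I_D2 − I_D1, so λ = (1.36 − 1.11) / (1.11 × 7.99 − 1.36 × 2.7) = 0.25 / 5.2 = 0.0481 V⁻¹.

λ = 0.0481 V⁻¹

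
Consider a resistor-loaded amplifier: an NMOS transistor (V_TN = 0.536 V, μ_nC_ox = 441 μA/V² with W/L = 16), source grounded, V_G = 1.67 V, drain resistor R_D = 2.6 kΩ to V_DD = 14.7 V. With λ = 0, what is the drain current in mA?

V_GS = V_G = 1.67 V, so V_ov = 1.67 − 0.536 = 1.13 V.
k_n = μ_nC_ox · (W/L) = 7.056 mA/V².
Assume saturation: I_D = ½ k_n V_ov² = 0.5 × 7.056 × 1.13² = 4.54 mA, giving V_DS = V_DD − I_D R_D = 14.7 − 4.54 × 2.6 = 2.9 V.
V_DS = 2.9 V ≥ V_ov = 1.13 V, confirming saturation.

I_D = 4.54 mA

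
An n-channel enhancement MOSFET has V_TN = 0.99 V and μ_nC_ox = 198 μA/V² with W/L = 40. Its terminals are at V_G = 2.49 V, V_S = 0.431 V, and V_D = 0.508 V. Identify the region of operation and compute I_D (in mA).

V_GS = V_G − V_S = 2.49 − 0.431 = 2.06 V; V_DS = V_D − V_S = 0.508 − 0.431 = 0.077 V.
k_n = μ_nC_ox · (W/L) = 7.92 mA/V².
V_ov = V_GS − V_TN = 2.06 − 0.99 = 1.07 V.
Since V_DS = 0.077 V < V_ov = 1.07 V, the device is in the triode region.
I_D = k_n [V_ov · V_DS − ½ V_DS²] = 7.92 × [1.07 × 0.077 − 0.5 × 0.077²] = 0.628 mA.

Triode; I_D = 0.628 mA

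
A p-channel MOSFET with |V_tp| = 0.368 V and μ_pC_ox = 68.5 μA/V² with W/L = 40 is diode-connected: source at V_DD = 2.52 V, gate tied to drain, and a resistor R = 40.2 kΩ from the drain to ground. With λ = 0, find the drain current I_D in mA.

I_D = 0.0488 mA

With gate tied to drain, V_SG = V_SD ≥ V_SG − |V_tp|, so the device is in saturation.
k_p = μ_pC_ox · (W/L) = 2.74 mA/V².
KCL at the drain: ½ k_p (V_SG − |V_tp|)² = (V_DD − V_SG)/R.
Let x = V_SG − 0.368. Then 55.1 x² + x − 2.152 = 0, giving x = 0.189 V (positive root), so V_SG = 0.557 V.
I_D = (V_DD − V_SG)/R = (2.52 − 0.557) / 40.2 = 0.0488 mA.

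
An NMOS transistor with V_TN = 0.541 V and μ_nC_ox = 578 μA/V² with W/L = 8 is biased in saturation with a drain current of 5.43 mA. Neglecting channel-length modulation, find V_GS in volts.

k_n = μ_nC_ox · (W/L) = 4.624 mA/V².
In saturation I_D = ½ k_n (V_GS − V_TN)², so V_GS − V_TN = √(2 I_D / k_n) = √(2 × 5.43 / 4.624) = 1.53 V.
V_GS = 0.541 + 1.53 = 2.07 V.

V_GS = 2.07 V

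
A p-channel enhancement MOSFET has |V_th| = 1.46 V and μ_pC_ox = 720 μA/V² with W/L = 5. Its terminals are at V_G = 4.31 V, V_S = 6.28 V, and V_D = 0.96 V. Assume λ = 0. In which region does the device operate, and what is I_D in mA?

Saturation; I_D = 0.468 mA

V_SG = V_S − V_G = 6.28 − 4.31 = 1.97 V; V_SD = V_S − V_D = 6.28 − 0.96 = 5.32 V.
k_p = μ_pC_ox · (W/L) = 3.6 mA/V².
V_ov = V_SG − |V_th| = 1.97 − 1.46 = 0.51 V.
Since V_SD = 5.32 V ≥ V_ov = 0.51 V, the device is in saturation.
I_D = ½ k_p V_ov² = 0.5 × 3.6 × 0.51² = 0.468 mA.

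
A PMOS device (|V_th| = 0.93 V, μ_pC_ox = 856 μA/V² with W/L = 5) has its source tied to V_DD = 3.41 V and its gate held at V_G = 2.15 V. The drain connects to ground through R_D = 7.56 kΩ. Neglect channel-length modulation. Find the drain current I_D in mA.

I_D = 0.233 mA

V_SG = V_DD − V_G = 3.41 − 2.15 = 1.26 V, so V_ov = 1.26 − 0.93 = 0.33 V.
k_p = μ_pC_ox · (W/L) = 4.28 mA/V².
Assume saturation: I_D = ½ k_p V_ov² = 0.5 × 4.28 × 0.33² = 0.233 mA, giving V_SD = V_DD − I_D R_D = 3.41 − 0.233 × 7.56 = 1.65 V.
V_SD = 1.65 V ≥ V_ov = 0.33 V, confirming saturation.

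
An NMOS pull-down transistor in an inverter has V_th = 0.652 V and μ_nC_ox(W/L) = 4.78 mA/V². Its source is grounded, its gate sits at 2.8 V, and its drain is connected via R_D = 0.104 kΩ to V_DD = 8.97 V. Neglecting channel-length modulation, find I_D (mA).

I_D = 11.0 mA

V_GS = V_G = 2.8 V, so V_ov = 2.8 − 0.652 = 2.15 V.
Assume saturation: I_D = ½ k_n V_ov² = 0.5 × 4.78 × 2.15² = 11 mA, giving V_DS = V_DD − I_D R_D = 8.97 − 11 × 0.104 = 7.82 V.
V_DS = 7.82 V ≥ V_ov = 2.15 V, confirming saturation.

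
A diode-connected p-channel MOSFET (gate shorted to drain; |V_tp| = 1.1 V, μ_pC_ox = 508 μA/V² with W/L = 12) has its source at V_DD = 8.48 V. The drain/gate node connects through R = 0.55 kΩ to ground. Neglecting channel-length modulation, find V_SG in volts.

V_SG = 2.92 V

With gate tied to drain, V_SG = V_SD ≥ V_SG − |V_tp|, so the device is in saturation.
k_p = μ_pC_ox · (W/L) = 6.096 mA/V².
KCL at the drain: ½ k_p (V_SG − |V_tp|)² = (V_DD − V_SG)/R.
Let x = V_SG − 1.1. Then 1.68 x² + x − 7.38 = 0, giving x = 1.82 V (positive root), so V_SG = 2.92 V.
I_D = (V_DD − V_SG)/R = (8.48 − 2.92) / 0.55 = 10.1 mA.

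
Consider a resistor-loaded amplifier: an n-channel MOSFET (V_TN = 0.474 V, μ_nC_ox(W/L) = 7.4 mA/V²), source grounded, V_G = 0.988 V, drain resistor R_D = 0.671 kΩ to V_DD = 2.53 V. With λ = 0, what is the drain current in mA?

V_GS = V_G = 0.988 V, so V_ov = 0.988 − 0.474 = 0.514 V.
Assume saturation: I_D = ½ k_n V_ov² = 0.5 × 7.4 × 0.514² = 0.978 mA, giving V_DS = V_DD − I_D R_D = 2.53 − 0.978 × 0.671 = 1.87 V.
V_DS = 1.87 V ≥ V_ov = 0.514 V, confirming saturation.

I_D = 0.978 mA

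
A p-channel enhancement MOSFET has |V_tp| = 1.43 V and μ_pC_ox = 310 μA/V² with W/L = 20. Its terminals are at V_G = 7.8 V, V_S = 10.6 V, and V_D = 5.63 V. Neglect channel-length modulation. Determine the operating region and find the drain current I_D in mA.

Saturation; I_D = 5.82 mA

V_SG = V_S − V_G = 10.6 − 7.8 = 2.8 V; V_SD = V_S − V_D = 10.6 − 5.63 = 4.97 V.
k_p = μ_pC_ox · (W/L) = 6.2 mA/V².
V_ov = V_SG − |V_tp| = 2.8 − 1.43 = 1.37 V.
Since V_SD = 4.97 V ≥ V_ov = 1.37 V, the device is in saturation.
I_D = ½ k_p V_ov² = 0.5 × 6.2 × 1.37² = 5.82 mA.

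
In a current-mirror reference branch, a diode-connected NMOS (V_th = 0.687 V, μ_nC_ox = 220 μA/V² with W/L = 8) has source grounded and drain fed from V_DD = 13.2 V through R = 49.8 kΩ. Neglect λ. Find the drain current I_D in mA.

With gate tied to drain, V_GS = V_DS ≥ V_GS − V_th, so the device is in saturation.
k_n = μ_nC_ox · (W/L) = 1.76 mA/V².
KCL at the drain: ½ k_n (V_GS − V_th)² = (V_DD − V_GS)/R.
Let x = V_GS − 0.687. Then 43.8 x² + x − 12.51 = 0, giving x = 0.523 V (positive root), so V_GS = 1.21 V.
I_D = (V_DD − V_GS)/R = (13.2 − 1.21) / 49.8 = 0.241 mA.

I_D = 0.241 mA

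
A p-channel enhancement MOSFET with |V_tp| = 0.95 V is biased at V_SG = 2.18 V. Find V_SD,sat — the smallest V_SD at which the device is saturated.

The boundary between triode and saturation is V_SD = V_SG − |V_tp| = V_ov.
V_ov = 2.18 − 0.95 = 1.23 V.

V_SD,sat = 1.23 V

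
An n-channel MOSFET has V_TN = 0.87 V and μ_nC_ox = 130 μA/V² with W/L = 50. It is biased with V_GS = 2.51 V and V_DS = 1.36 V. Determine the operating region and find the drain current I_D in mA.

k_n = μ_nC_ox · (W/L) = 6.5 mA/V².
V_ov = V_GS − V_TN = 2.51 − 0.87 = 1.64 V.
Since V_DS = 1.36 V < V_ov = 1.64 V, the device is in the triode region.
I_D = k_n [V_ov · V_DS − ½ V_DS²] = 6.5 × [1.64 × 1.36 − 0.5 × 1.36²] = 8.49 mA.

Triode; I_D = 8.49 mA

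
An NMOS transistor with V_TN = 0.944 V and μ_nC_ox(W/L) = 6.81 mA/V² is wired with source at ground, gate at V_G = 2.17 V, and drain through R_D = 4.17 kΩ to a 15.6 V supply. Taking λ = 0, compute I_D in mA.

V_GS = V_G = 2.17 V, so V_ov = 2.17 − 0.944 = 1.23 V.
Assume saturation: I_D = ½ k_n V_ov² = 0.5 × 6.81 × 1.23² = 5.12 mA, giving V_DS = V_DD − I_D R_D = 15.6 − 5.12 × 4.17 = -5.74 V.
But -5.74 V < V_ov = 1.23 V, so the device is actually in triode.
In triode I_D = k_n[V_ov V_DS − ½ V_DS²] and I_D = (V_DD − V_DS)/R_D. Equating: 14.2 V_DS² − 35.82 V_DS + 15.6 = 0, giving V_DS = 0.56 V (the root below V_ov).
I_D = (15.6 − 0.56) / 4.17 = 3.61 mA.

I_D = 3.61 mA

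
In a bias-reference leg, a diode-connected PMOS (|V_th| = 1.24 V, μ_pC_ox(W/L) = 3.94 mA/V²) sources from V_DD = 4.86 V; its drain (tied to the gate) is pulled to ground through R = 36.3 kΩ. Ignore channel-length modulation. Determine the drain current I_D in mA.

I_D = 0.0937 mA

With gate tied to drain, V_SG = V_SD ≥ V_SG − |V_th|, so the device is in saturation.
KCL at the drain: ½ k_p (V_SG − |V_th|)² = (V_DD − V_SG)/R.
Let x = V_SG − 1.24. Then 71.5 x² + x − 3.62 = 0, giving x = 0.218 V (positive root), so V_SG = 1.46 V.
I_D = (V_DD − V_SG)/R = (4.86 − 1.46) / 36.3 = 0.0937 mA.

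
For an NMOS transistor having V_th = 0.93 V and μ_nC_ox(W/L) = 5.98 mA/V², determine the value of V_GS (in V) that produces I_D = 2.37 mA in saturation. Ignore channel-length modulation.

In saturation I_D = ½ k_n (V_GS − V_th)², so V_GS − V_th = √(2 I_D / k_n) = √(2 × 2.37 / 5.98) = 0.89 V.
V_GS = 0.93 + 0.89 = 1.82 V.

V_GS = 1.82 V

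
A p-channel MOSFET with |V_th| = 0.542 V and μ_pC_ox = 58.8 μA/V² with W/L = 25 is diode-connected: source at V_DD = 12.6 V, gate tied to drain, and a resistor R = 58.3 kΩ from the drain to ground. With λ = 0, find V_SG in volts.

V_SG = 1.06 V

With gate tied to drain, V_SG = V_SD ≥ V_SG − |V_th|, so the device is in saturation.
k_p = μ_pC_ox · (W/L) = 1.47 mA/V².
KCL at the drain: ½ k_p (V_SG − |V_th|)² = (V_DD − V_SG)/R.
Let x = V_SG − 0.542. Then 42.9 x² + x − 12.06 = 0, giving x = 0.519 V (positive root), so V_SG = 1.06 V.
I_D = (V_DD − V_SG)/R = (12.6 − 1.06) / 58.3 = 0.198 mA.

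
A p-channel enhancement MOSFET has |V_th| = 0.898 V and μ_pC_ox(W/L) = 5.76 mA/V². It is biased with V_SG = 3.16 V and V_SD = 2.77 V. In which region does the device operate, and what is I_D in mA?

Saturation; I_D = 14.7 mA

V_ov = V_SG − |V_th| = 3.16 − 0.898 = 2.26 V.
Since V_SD = 2.77 V ≥ V_ov = 2.26 V, the device is in saturation.
I_D = ½ k_p V_ov² = 0.5 × 5.76 × 2.26² = 14.7 mA.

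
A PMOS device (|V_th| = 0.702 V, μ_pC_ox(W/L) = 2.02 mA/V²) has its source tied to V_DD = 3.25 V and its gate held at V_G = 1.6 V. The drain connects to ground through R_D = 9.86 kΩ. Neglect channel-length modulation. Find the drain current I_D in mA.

I_D = 0.311 mA

V_SG = V_DD − V_G = 3.25 − 1.6 = 1.65 V, so V_ov = 1.65 − 0.702 = 0.948 V.
Assume saturation: I_D = ½ k_p V_ov² = 0.5 × 2.02 × 0.948² = 0.908 mA, giving V_SD = V_DD − I_D R_D = 3.25 − 0.908 × 9.86 = -5.7 V.
But -5.7 V < V_ov = 0.948 V, so the device is actually in triode.
In triode I_D = k_p[V_ov V_SD − ½ V_SD²] and I_D = (V_DD − V_SD)/R_D. Equating: 9.96 V_SD² − 19.88 V_SD + 3.25 = 0, giving V_SD = 0.18 V (the root below V_ov).
I_D = (3.25 − 0.18) / 9.86 = 0.311 mA.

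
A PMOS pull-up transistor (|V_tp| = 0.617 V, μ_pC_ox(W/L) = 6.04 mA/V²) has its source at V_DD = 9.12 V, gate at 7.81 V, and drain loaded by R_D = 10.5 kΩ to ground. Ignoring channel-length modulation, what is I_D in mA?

I_D = 0.845 mA

V_SG = V_DD − V_G = 9.12 − 7.81 = 1.31 V, so V_ov = 1.31 − 0.617 = 0.693 V.
Assume saturation: I_D = ½ k_p V_ov² = 0.5 × 6.04 × 0.693² = 1.45 mA, giving V_SD = V_DD − I_D R_D = 9.12 − 1.45 × 10.5 = -6.11 V.
But -6.11 V < V_ov = 0.693 V, so the device is actually in triode.
In triode I_D = k_p[V_ov V_SD − ½ V_SD²] and I_D = (V_DD − V_SD)/R_D. Equating: 31.7 V_SD² − 44.95 V_SD + 9.12 = 0, giving V_SD = 0.245 V (the root below V_ov).
I_D = (9.12 − 0.245) / 10.5 = 0.845 mA.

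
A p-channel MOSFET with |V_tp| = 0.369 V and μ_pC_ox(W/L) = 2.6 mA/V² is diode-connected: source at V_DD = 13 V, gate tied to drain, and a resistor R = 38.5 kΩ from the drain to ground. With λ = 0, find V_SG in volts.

V_SG = 0.861 V

With gate tied to drain, V_SG = V_SD ≥ V_SG − |V_tp|, so the device is in saturation.
KCL at the drain: ½ k_p (V_SG − |V_tp|)² = (V_DD − V_SG)/R.
Let x = V_SG − 0.369. Then 50.1 x² + x − 12.63 = 0, giving x = 0.492 V (positive root), so V_SG = 0.861 V.
I_D = (V_DD − V_SG)/R = (13 − 0.861) / 38.5 = 0.315 mA.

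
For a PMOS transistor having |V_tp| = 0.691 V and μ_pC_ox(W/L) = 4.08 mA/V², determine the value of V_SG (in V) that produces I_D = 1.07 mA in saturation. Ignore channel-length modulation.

V_SG = 1.42 V

In saturation I_D = ½ k_p (V_SG − |V_tp|)², so V_SG − |V_tp| = √(2 I_D / k_p) = √(2 × 1.07 / 4.08) = 0.724 V.
V_SG = 0.691 + 0.724 = 1.42 V.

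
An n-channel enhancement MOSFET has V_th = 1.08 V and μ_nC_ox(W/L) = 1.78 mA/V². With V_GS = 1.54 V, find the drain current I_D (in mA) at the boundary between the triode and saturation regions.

I_D = 0.188 mA

At the boundary V_DS = V_ov = V_GS − V_th = 1.54 − 1.08 = 0.46 V.
I_D = ½ k_n V_ov² = 0.5 × 1.78 × 0.46² = 0.188 mA.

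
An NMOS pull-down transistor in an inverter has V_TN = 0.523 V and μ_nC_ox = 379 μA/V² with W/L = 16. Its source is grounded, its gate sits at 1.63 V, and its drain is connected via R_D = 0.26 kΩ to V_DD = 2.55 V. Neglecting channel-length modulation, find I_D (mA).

I_D = 3.72 mA

V_GS = V_G = 1.63 V, so V_ov = 1.63 − 0.523 = 1.11 V.
k_n = μ_nC_ox · (W/L) = 6.064 mA/V².
Assume saturation: I_D = ½ k_n V_ov² = 0.5 × 6.064 × 1.11² = 3.72 mA, giving V_DS = V_DD − I_D R_D = 2.55 − 3.72 × 0.26 = 1.58 V.
V_DS = 1.58 V ≥ V_ov = 1.11 V, confirming saturation.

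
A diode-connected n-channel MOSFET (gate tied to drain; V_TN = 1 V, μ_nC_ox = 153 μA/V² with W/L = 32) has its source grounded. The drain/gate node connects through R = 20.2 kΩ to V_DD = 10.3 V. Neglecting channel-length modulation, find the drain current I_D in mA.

I_D = 0.439 mA

With gate tied to drain, V_GS = V_DS ≥ V_GS − V_TN, so the device is in saturation.
k_n = μ_nC_ox · (W/L) = 4.896 mA/V².
KCL at the drain: ½ k_n (V_GS − V_TN)² = (V_DD − V_GS)/R.
Let x = V_GS − 1. Then 49.4 x² + x − 9.3 = 0, giving x = 0.424 V (positive root), so V_GS = 1.42 V.
I_D = (V_DD − V_GS)/R = (10.3 − 1.42) / 20.2 = 0.439 mA.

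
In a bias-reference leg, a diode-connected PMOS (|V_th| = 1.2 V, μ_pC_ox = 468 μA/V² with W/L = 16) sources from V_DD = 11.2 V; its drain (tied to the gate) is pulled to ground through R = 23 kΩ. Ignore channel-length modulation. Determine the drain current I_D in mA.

With gate tied to drain, V_SG = V_SD ≥ V_SG − |V_th|, so the device is in saturation.
k_p = μ_pC_ox · (W/L) = 7.488 mA/V².
KCL at the drain: ½ k_p (V_SG − |V_th|)² = (V_DD − V_SG)/R.
Let x = V_SG − 1.2. Then 86.1 x² + x − 10 = 0, giving x = 0.335 V (positive root), so V_SG = 1.54 V.
I_D = (V_DD − V_SG)/R = (11.2 − 1.54) / 23 = 0.42 mA.

I_D = 0.420 mA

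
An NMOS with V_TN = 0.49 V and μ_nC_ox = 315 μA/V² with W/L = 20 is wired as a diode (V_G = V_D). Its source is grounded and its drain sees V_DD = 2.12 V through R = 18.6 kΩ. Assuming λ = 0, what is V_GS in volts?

With gate tied to drain, V_GS = V_DS ≥ V_GS − V_TN, so the device is in saturation.
k_n = μ_nC_ox · (W/L) = 6.3 mA/V².
KCL at the drain: ½ k_n (V_GS − V_TN)² = (V_DD − V_GS)/R.
Let x = V_GS − 0.49. Then 58.6 x² + x − 1.63 = 0, giving x = 0.158 V (positive root), so V_GS = 0.648 V.
I_D = (V_DD − V_GS)/R = (2.12 − 0.648) / 18.6 = 0.0791 mA.

V_GS = 0.648 V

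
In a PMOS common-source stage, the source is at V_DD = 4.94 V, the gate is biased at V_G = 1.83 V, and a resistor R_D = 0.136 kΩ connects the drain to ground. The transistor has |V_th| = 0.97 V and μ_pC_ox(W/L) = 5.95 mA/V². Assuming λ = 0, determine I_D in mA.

V_SG = V_DD − V_G = 4.94 − 1.83 = 3.11 V, so V_ov = 3.11 − 0.97 = 2.14 V.
Assume saturation: I_D = ½ k_p V_ov² = 0.5 × 5.95 × 2.14² = 13.6 mA, giving V_SD = V_DD − I_D R_D = 4.94 − 13.6 × 0.136 = 3.09 V.
V_SD = 3.09 V ≥ V_ov = 2.14 V, confirming saturation.

I_D = 13.6 mA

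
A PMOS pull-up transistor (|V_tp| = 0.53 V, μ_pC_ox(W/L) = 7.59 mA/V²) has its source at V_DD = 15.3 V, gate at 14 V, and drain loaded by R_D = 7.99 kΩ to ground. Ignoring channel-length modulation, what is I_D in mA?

I_D = 1.86 mA

V_SG = V_DD − V_G = 15.3 − 14 = 1.3 V, so V_ov = 1.3 − 0.53 = 0.77 V.
Assume saturation: I_D = ½ k_p V_ov² = 0.5 × 7.59 × 0.77² = 2.25 mA, giving V_SD = V_DD − I_D R_D = 15.3 − 2.25 × 7.99 = -2.68 V.
But -2.68 V < V_ov = 0.77 V, so the device is actually in triode.
In triode I_D = k_p[V_ov V_SD − ½ V_SD²] and I_D = (V_DD − V_SD)/R_D. Equating: 30.3 V_SD² − 47.7 V_SD + 15.3 = 0, giving V_SD = 0.449 V (the root below V_ov).
I_D = (15.3 − 0.449) / 7.99 = 1.86 mA.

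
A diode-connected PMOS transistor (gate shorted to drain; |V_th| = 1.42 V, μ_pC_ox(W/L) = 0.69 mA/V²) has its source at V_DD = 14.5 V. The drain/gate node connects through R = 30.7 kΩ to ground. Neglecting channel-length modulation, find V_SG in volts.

With gate tied to drain, V_SG = V_SD ≥ V_SG − |V_th|, so the device is in saturation.
KCL at the drain: ½ k_p (V_SG − |V_th|)² = (V_DD − V_SG)/R.
Let x = V_SG − 1.42. Then 10.6 x² + x − 13.08 = 0, giving x = 1.07 V (positive root), so V_SG = 2.49 V.
I_D = (V_DD − V_SG)/R = (14.5 − 2.49) / 30.7 = 0.391 mA.

V_SG = 2.49 V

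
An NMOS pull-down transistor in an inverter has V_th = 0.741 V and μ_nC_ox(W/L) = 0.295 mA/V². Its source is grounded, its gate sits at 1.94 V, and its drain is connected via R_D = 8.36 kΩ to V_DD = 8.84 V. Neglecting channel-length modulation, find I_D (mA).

V_GS = V_G = 1.94 V, so V_ov = 1.94 − 0.741 = 1.2 V.
Assume saturation: I_D = ½ k_n V_ov² = 0.5 × 0.295 × 1.2² = 0.212 mA, giving V_DS = V_DD − I_D R_D = 8.84 − 0.212 × 8.36 = 7.07 V.
V_DS = 7.07 V ≥ V_ov = 1.2 V, confirming saturation.

I_D = 0.212 mA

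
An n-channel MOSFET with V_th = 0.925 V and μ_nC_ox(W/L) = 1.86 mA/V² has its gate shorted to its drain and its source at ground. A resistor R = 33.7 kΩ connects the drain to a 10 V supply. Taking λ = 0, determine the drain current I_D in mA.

With gate tied to drain, V_GS = V_DS ≥ V_GS − V_th, so the device is in saturation.
KCL at the drain: ½ k_n (V_GS − V_th)² = (V_DD − V_GS)/R.
Let x = V_GS − 0.925. Then 31.3 x² + x − 9.075 = 0, giving x = 0.522 V (positive root), so V_GS = 1.45 V.
I_D = (V_DD − V_GS)/R = (10 − 1.45) / 33.7 = 0.254 mA.

I_D = 0.254 mA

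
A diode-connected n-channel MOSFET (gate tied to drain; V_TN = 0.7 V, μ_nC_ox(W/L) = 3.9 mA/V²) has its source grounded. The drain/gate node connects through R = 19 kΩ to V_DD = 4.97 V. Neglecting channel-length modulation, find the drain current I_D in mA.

With gate tied to drain, V_GS = V_DS ≥ V_GS − V_TN, so the device is in saturation.
KCL at the drain: ½ k_n (V_GS − V_TN)² = (V_DD − V_GS)/R.
Let x = V_GS − 0.7. Then 37 x² + x − 4.27 = 0, giving x = 0.326 V (positive root), so V_GS = 1.03 V.
I_D = (V_DD − V_GS)/R = (4.97 − 1.03) / 19 = 0.208 mA.

I_D = 0.208 mA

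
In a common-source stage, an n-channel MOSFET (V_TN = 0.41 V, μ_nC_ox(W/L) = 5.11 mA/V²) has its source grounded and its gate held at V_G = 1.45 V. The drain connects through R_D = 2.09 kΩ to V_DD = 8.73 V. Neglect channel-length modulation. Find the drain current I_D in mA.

I_D = 2.76 mA

V_GS = V_G = 1.45 V, so V_ov = 1.45 − 0.41 = 1.04 V.
Assume saturation: I_D = ½ k_n V_ov² = 0.5 × 5.11 × 1.04² = 2.76 mA, giving V_DS = V_DD − I_D R_D = 8.73 − 2.76 × 2.09 = 2.95 V.
V_DS = 2.95 V ≥ V_ov = 1.04 V, confirming saturation.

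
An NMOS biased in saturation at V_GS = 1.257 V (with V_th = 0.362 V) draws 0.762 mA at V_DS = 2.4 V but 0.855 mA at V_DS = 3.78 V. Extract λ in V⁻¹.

λ = 0.112 V⁻¹

With V_GS fixed, I_D ∝ (1 + λ V_DS) in saturation, so I_D2/I_D1 = (1 + λ V_DS2)/(1 + λ V_DS1).
0.855/0.762 = 1.122 = (1 + 3.78 λ)/(1 + 2.4 λ).
Solving: λ (I_D1 V_DS2 − I_D2 V_DS1) = I_D2 − I_D1, so λ = (0.855 − 0.762) / (0.762 × 3.78 − 0.855 × 2.4) = 0.093 / 0.828 = 0.112 V⁻¹.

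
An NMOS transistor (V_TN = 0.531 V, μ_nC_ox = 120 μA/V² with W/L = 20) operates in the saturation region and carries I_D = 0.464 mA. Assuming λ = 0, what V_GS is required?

k_n = μ_nC_ox · (W/L) = 2.4 mA/V².
In saturation I_D = ½ k_n (V_GS − V_TN)², so V_GS − V_TN = √(2 I_D / k_n) = √(2 × 0.464 / 2.4) = 0.622 V.
V_GS = 0.531 + 0.622 = 1.15 V.

V_GS = 1.15 V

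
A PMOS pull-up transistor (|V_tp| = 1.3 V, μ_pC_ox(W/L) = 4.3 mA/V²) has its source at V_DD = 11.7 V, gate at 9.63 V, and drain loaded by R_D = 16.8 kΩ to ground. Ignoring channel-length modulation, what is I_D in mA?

I_D = 0.682 mA

V_SG = V_DD − V_G = 11.7 − 9.63 = 2.07 V, so V_ov = 2.07 − 1.3 = 0.77 V.
Assume saturation: I_D = ½ k_p V_ov² = 0.5 × 4.3 × 0.77² = 1.27 mA, giving V_SD = V_DD − I_D R_D = 11.7 − 1.27 × 16.8 = -9.72 V.
But -9.72 V < V_ov = 0.77 V, so the device is actually in triode.
In triode I_D = k_p[V_ov V_SD − ½ V_SD²] and I_D = (V_DD − V_SD)/R_D. Equating: 36.1 V_SD² − 56.62 V_SD + 11.7 = 0, giving V_SD = 0.245 V (the root below V_ov).
I_D = (11.7 − 0.245) / 16.8 = 0.682 mA.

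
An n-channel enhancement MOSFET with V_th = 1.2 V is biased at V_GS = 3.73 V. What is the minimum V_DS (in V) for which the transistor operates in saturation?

V_DS,sat = 2.53 V

The boundary between triode and saturation is V_DS = V_GS − V_th = V_ov.
V_ov = 3.73 − 1.2 = 2.53 V.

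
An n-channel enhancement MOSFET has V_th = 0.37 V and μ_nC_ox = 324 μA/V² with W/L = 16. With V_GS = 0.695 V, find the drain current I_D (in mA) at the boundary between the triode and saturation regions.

At the boundary V_DS = V_ov = V_GS − V_th = 0.695 − 0.37 = 0.325 V.
k_n = μ_nC_ox · (W/L) = 5.184 mA/V².
I_D = ½ k_n V_ov² = 0.5 × 5.184 × 0.325² = 0.274 mA.

I_D = 0.274 mA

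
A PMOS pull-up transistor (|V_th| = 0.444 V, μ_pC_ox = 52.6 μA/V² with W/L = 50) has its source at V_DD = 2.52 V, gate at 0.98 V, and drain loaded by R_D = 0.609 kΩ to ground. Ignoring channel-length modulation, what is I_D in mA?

I_D = 1.58 mA

V_SG = V_DD − V_G = 2.52 − 0.98 = 1.54 V, so V_ov = 1.54 − 0.444 = 1.1 V.
k_p = μ_pC_ox · (W/L) = 2.63 mA/V².
Assume saturation: I_D = ½ k_p V_ov² = 0.5 × 2.63 × 1.1² = 1.58 mA, giving V_SD = V_DD − I_D R_D = 2.52 − 1.58 × 0.609 = 1.56 V.
V_SD = 1.56 V ≥ V_ov = 1.1 V, confirming saturation.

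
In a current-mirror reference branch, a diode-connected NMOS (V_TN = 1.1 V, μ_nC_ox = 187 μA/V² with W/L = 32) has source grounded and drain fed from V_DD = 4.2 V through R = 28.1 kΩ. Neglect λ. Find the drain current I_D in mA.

I_D = 0.104 mA

With gate tied to drain, V_GS = V_DS ≥ V_GS − V_TN, so the device is in saturation.
k_n = μ_nC_ox · (W/L) = 5.984 mA/V².
KCL at the drain: ½ k_n (V_GS − V_TN)² = (V_DD − V_GS)/R.
Let x = V_GS − 1.1. Then 84.1 x² + x − 3.1 = 0, giving x = 0.186 V (positive root), so V_GS = 1.29 V.
I_D = (V_DD − V_GS)/R = (4.2 − 1.29) / 28.1 = 0.104 mA.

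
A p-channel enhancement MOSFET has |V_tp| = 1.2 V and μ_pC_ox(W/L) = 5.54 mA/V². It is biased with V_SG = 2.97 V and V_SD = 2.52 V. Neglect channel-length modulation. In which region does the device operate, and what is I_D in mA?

V_ov = V_SG − |V_tp| = 2.97 − 1.2 = 1.77 V.
Since V_SD = 2.52 V ≥ V_ov = 1.77 V, the device is in saturation.
I_D = ½ k_p V_ov² = 0.5 × 5.54 × 1.77² = 8.68 mA.

Saturation; I_D = 8.68 mA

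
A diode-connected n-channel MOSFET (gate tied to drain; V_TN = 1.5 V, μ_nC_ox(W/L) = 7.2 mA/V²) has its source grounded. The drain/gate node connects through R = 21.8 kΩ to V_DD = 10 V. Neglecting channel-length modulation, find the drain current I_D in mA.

I_D = 0.375 mA

With gate tied to drain, V_GS = V_DS ≥ V_GS − V_TN, so the device is in saturation.
KCL at the drain: ½ k_n (V_GS − V_TN)² = (V_DD − V_GS)/R.
Let x = V_GS − 1.5. Then 78.5 x² + x − 8.5 = 0, giving x = 0.323 V (positive root), so V_GS = 1.82 V.
I_D = (V_DD − V_GS)/R = (10 − 1.82) / 21.8 = 0.375 mA.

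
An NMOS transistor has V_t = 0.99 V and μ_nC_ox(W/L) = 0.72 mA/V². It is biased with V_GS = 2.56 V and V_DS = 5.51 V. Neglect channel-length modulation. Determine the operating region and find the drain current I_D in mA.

Saturation; I_D = 0.887 mA

V_ov = V_GS − V_t = 2.56 − 0.99 = 1.57 V.
Since V_DS = 5.51 V ≥ V_ov = 1.57 V, the device is in saturation.
I_D = ½ k_n V_ov² = 0.5 × 0.72 × 1.57² = 0.887 mA.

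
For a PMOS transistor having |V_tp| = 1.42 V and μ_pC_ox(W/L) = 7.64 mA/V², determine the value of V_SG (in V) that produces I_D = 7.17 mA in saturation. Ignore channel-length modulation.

In saturation I_D = ½ k_p (V_SG − |V_tp|)², so V_SG − |V_tp| = √(2 I_D / k_p) = √(2 × 7.17 / 7.64) = 1.37 V.
V_SG = 1.42 + 1.37 = 2.79 V.

V_SG = 2.79 V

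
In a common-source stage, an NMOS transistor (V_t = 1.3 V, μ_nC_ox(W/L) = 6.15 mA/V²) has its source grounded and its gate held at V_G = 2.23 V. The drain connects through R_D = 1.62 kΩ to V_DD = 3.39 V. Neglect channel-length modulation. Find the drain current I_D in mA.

V_GS = V_G = 2.23 V, so V_ov = 2.23 − 1.3 = 0.93 V.
Assume saturation: I_D = ½ k_n V_ov² = 0.5 × 6.15 × 0.93² = 2.66 mA, giving V_DS = V_DD − I_D R_D = 3.39 − 2.66 × 1.62 = -0.918 V.
But -0.918 V < V_ov = 0.93 V, so the device is actually in triode.
In triode I_D = k_n[V_ov V_DS − ½ V_DS²] and I_D = (V_DD − V_DS)/R_D. Equating: 4.98 V_DS² − 10.27 V_DS + 3.39 = 0, giving V_DS = 0.413 V (the root below V_ov).
I_D = (3.39 − 0.413) / 1.62 = 1.84 mA.

I_D = 1.84 mA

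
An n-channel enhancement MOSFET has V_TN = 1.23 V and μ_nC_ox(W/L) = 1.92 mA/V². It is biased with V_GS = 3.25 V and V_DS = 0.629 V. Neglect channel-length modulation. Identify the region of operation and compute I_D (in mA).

V_ov = V_GS − V_TN = 3.25 − 1.23 = 2.02 V.
Since V_DS = 0.629 V < V_ov = 2.02 V, the device is in the triode region.
I_D = k_n [V_ov · V_DS − ½ V_DS²] = 1.92 × [2.02 × 0.629 − 0.5 × 0.629²] = 2.06 mA.

Triode; I_D = 2.06 mA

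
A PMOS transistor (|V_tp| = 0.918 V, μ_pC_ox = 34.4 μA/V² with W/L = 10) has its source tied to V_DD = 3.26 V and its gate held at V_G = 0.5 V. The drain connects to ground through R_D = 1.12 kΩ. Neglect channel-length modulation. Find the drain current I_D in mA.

I_D = 0.584 mA

V_SG = V_DD − V_G = 3.26 − 0.5 = 2.76 V, so V_ov = 2.76 − 0.918 = 1.84 V.
k_p = μ_pC_ox · (W/L) = 0.344 mA/V².
Assume saturation: I_D = ½ k_p V_ov² = 0.5 × 0.344 × 1.84² = 0.584 mA, giving V_SD = V_DD − I_D R_D = 3.26 − 0.584 × 1.12 = 2.61 V.
V_SD = 2.61 V ≥ V_ov = 1.84 V, confirming saturation.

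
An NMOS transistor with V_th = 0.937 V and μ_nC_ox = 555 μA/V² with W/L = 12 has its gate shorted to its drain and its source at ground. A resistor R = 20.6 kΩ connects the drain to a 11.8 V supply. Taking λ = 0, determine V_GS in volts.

V_GS = 1.33 V

With gate tied to drain, V_GS = V_DS ≥ V_GS − V_th, so the device is in saturation.
k_n = μ_nC_ox · (W/L) = 6.66 mA/V².
KCL at the drain: ½ k_n (V_GS − V_th)² = (V_DD − V_GS)/R.
Let x = V_GS − 0.937. Then 68.6 x² + x − 10.86 = 0, giving x = 0.391 V (positive root), so V_GS = 1.33 V.
I_D = (V_DD − V_GS)/R = (11.8 − 1.33) / 20.6 = 0.508 mA.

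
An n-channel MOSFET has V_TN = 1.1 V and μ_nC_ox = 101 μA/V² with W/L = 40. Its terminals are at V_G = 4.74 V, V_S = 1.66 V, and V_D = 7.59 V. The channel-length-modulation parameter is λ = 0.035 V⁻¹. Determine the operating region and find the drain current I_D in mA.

V_GS = V_G − V_S = 4.74 − 1.66 = 3.08 V; V_DS = V_D − V_S = 7.59 − 1.66 = 5.93 V.
k_n = μ_nC_ox · (W/L) = 4.04 mA/V².
V_ov = V_GS − V_TN = 3.08 − 1.1 = 1.98 V.
Since V_DS = 5.93 V ≥ V_ov = 1.98 V, the device is in saturation.
I_D = ½ k_n V_ov² (1 + λ V_DS) = 0.5 × 4.04 × 1.98² × (1 + 0.035 × 5.93) = 9.56 mA.

Saturation; I_D = 9.56 mA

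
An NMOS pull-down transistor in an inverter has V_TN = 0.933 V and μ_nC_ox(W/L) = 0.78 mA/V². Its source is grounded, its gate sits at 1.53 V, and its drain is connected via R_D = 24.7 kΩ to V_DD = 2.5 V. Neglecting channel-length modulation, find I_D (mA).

I_D = 0.0912 mA

V_GS = V_G = 1.53 V, so V_ov = 1.53 − 0.933 = 0.597 V.
Assume saturation: I_D = ½ k_n V_ov² = 0.5 × 0.78 × 0.597² = 0.139 mA, giving V_DS = V_DD − I_D R_D = 2.5 − 0.139 × 24.7 = -0.933 V.
But -0.933 V < V_ov = 0.597 V, so the device is actually in triode.
In triode I_D = k_n[V_ov V_DS − ½ V_DS²] and I_D = (V_DD − V_DS)/R_D. Equating: 9.63 V_DS² − 12.5 V_DS + 2.5 = 0, giving V_DS = 0.247 V (the root below V_ov).
I_D = (2.5 − 0.247) / 24.7 = 0.0912 mA.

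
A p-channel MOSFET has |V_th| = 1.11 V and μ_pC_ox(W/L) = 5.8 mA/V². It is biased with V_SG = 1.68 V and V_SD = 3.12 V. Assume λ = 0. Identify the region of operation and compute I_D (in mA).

Saturation; I_D = 0.942 mA

V_ov = V_SG − |V_th| = 1.68 − 1.11 = 0.57 V.
Since V_SD = 3.12 V ≥ V_ov = 0.57 V, the device is in saturation.
I_D = ½ k_p V_ov² = 0.5 × 5.8 × 0.57² = 0.942 mA.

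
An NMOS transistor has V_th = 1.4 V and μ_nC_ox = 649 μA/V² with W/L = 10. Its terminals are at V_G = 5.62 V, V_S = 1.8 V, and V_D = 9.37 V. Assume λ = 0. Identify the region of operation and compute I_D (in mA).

Saturation; I_D = 19.0 mA

V_GS = V_G − V_S = 5.62 − 1.8 = 3.82 V; V_DS = V_D − V_S = 9.37 − 1.8 = 7.57 V.
k_n = μ_nC_ox · (W/L) = 6.49 mA/V².
V_ov = V_GS − V_th = 3.82 − 1.4 = 2.42 V.
Since V_DS = 7.57 V ≥ V_ov = 2.42 V, the device is in saturation.
I_D = ½ k_n V_ov² = 0.5 × 6.49 × 2.42² = 19 mA.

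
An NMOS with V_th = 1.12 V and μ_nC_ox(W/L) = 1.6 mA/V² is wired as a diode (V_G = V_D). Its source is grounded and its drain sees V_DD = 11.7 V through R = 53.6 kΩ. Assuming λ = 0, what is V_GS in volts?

With gate tied to drain, V_GS = V_DS ≥ V_GS − V_th, so the device is in saturation.
KCL at the drain: ½ k_n (V_GS − V_th)² = (V_DD − V_GS)/R.
Let x = V_GS − 1.12. Then 42.9 x² + x − 10.58 = 0, giving x = 0.485 V (positive root), so V_GS = 1.61 V.
I_D = (V_DD − V_GS)/R = (11.7 − 1.61) / 53.6 = 0.188 mA.

V_GS = 1.61 V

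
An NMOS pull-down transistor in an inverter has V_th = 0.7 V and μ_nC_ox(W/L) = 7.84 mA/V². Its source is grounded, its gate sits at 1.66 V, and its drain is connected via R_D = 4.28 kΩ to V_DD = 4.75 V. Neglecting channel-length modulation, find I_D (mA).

I_D = 1.07 mA

V_GS = V_G = 1.66 V, so V_ov = 1.66 − 0.7 = 0.96 V.
Assume saturation: I_D = ½ k_n V_ov² = 0.5 × 7.84 × 0.96² = 3.61 mA, giving V_DS = V_DD − I_D R_D = 4.75 − 3.61 × 4.28 = -10.7 V.
But -10.7 V < V_ov = 0.96 V, so the device is actually in triode.
In triode I_D = k_n[V_ov V_DS − ½ V_DS²] and I_D = (V_DD − V_DS)/R_D. Equating: 16.8 V_DS² − 33.21 V_DS + 4.75 = 0, giving V_DS = 0.155 V (the root below V_ov).
I_D = (4.75 − 0.155) / 4.28 = 1.07 mA.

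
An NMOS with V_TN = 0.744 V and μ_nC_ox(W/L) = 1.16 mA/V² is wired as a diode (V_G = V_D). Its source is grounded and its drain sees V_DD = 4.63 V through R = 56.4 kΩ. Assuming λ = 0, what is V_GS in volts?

With gate tied to drain, V_GS = V_DS ≥ V_GS − V_TN, so the device is in saturation.
KCL at the drain: ½ k_n (V_GS − V_TN)² = (V_DD − V_GS)/R.
Let x = V_GS − 0.744. Then 32.7 x² + x − 3.886 = 0, giving x = 0.33 V (positive root), so V_GS = 1.07 V.
I_D = (V_DD − V_GS)/R = (4.63 − 1.07) / 56.4 = 0.0631 mA.

V_GS = 1.07 V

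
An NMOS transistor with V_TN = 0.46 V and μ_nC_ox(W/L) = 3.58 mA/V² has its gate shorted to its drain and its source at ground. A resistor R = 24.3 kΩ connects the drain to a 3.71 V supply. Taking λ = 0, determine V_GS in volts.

With gate tied to drain, V_GS = V_DS ≥ V_GS − V_TN, so the device is in saturation.
KCL at the drain: ½ k_n (V_GS − V_TN)² = (V_DD − V_GS)/R.
Let x = V_GS − 0.46. Then 43.5 x² + x − 3.25 = 0, giving x = 0.262 V (positive root), so V_GS = 0.722 V.
I_D = (V_DD − V_GS)/R = (3.71 − 0.722) / 24.3 = 0.123 mA.

V_GS = 0.722 V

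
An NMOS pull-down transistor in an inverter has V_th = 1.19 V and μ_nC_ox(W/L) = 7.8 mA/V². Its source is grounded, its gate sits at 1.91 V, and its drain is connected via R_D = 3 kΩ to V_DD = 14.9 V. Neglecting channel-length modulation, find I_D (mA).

V_GS = V_G = 1.91 V, so V_ov = 1.91 − 1.19 = 0.72 V.
Assume saturation: I_D = ½ k_n V_ov² = 0.5 × 7.8 × 0.72² = 2.02 mA, giving V_DS = V_DD − I_D R_D = 14.9 − 2.02 × 3 = 8.83 V.
V_DS = 8.83 V ≥ V_ov = 0.72 V, confirming saturation.

I_D = 2.02 mA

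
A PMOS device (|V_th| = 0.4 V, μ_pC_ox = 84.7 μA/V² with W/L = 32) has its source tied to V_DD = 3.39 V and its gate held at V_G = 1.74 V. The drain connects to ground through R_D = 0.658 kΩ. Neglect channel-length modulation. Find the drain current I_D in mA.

I_D = 2.12 mA

V_SG = V_DD − V_G = 3.39 − 1.74 = 1.65 V, so V_ov = 1.65 − 0.4 = 1.25 V.
k_p = μ_pC_ox · (W/L) = 2.71 mA/V².
Assume saturation: I_D = ½ k_p V_ov² = 0.5 × 2.71 × 1.25² = 2.12 mA, giving V_SD = V_DD − I_D R_D = 3.39 − 2.12 × 0.658 = 2 V.
V_SD = 2 V ≥ V_ov = 1.25 V, confirming saturation.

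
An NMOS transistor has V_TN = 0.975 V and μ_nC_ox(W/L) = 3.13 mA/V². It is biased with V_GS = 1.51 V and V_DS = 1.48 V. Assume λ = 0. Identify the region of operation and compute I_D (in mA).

Saturation; I_D = 0.448 mA

V_ov = V_GS − V_TN = 1.51 − 0.975 = 0.535 V.
Since V_DS = 1.48 V ≥ V_ov = 0.535 V, the device is in saturation.
I_D = ½ k_n V_ov² = 0.5 × 3.13 × 0.535² = 0.448 mA.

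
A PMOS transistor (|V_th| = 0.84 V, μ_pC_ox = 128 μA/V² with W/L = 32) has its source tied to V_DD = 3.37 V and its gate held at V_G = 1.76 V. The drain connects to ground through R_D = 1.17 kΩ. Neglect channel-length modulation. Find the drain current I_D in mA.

V_SG = V_DD − V_G = 3.37 − 1.76 = 1.61 V, so V_ov = 1.61 − 0.84 = 0.77 V.
k_p = μ_pC_ox · (W/L) = 4.096 mA/V².
Assume saturation: I_D = ½ k_p V_ov² = 0.5 × 4.096 × 0.77² = 1.21 mA, giving V_SD = V_DD − I_D R_D = 3.37 − 1.21 × 1.17 = 1.95 V.
V_SD = 1.95 V ≥ V_ov = 0.77 V, confirming saturation.

I_D = 1.21 mA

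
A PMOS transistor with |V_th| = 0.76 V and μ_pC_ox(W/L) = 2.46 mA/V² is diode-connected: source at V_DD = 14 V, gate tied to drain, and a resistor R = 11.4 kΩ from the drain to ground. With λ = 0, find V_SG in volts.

V_SG = 1.70 V

With gate tied to drain, V_SG = V_SD ≥ V_SG − |V_th|, so the device is in saturation.
KCL at the drain: ½ k_p (V_SG − |V_th|)² = (V_DD − V_SG)/R.
Let x = V_SG − 0.76. Then 14 x² + x − 13.24 = 0, giving x = 0.937 V (positive root), so V_SG = 1.7 V.
I_D = (V_DD − V_SG)/R = (14 − 1.7) / 11.4 = 1.08 mA.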